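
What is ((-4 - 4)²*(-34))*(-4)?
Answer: 8704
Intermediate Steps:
((-4 - 4)²*(-34))*(-4) = ((-8)²*(-34))*(-4) = (64*(-34))*(-4) = -2176*(-4) = 8704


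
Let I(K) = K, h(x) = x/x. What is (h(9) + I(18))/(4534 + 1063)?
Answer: 19/5597 ≈ 0.0033947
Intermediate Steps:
h(x) = 1
(h(9) + I(18))/(4534 + 1063) = (1 + 18)/(4534 + 1063) = 19/5597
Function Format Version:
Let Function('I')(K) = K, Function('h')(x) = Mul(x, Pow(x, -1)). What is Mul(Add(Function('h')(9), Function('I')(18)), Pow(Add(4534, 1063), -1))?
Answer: Rational(19, 5597) ≈ 0.0033947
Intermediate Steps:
Function('h')(x) = 1
Mul(Add(Function('h')(9), Function('I')(18)), Pow(Add(4534, 1063), -1)) = Mul(Add(1, 18), Pow(Add(4534, 1063), -1)) = Mul(19, Pow(5597, -1)) = Mul(19, Rational(1, 5597)) = Rational(19, 5597)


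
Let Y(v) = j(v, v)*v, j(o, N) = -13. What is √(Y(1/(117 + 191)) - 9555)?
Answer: I*√226607381/154 ≈ 97.75*I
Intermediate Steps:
Y(v) = -13*v
√(Y(1/(117 + 191)) - 9555) = √(-13/(117 + 191) - 9555) = √(-13/308 - 9555) = √(-2942953/308) = I*√226607381/154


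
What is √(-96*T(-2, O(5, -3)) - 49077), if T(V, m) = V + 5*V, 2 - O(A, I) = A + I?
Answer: 15*I*√213 ≈ 218.92*I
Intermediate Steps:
O(A, I) = 2 - A - I (O(A, I) = 2 - (A + I) = 2 + (-A - I) = 2 - A - I)
T(V, m) = 6*V
√(-96*T(-2, O(5, -3)) - 49077) = √(-576*(-2) - 49077) = √(-96*(-12) - 49077) = √(1152 - 49077) = √(-47925) = 15*I*√213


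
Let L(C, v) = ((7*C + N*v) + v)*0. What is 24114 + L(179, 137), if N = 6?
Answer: 24114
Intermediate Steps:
L(C, v) = 0 (L(C, v) = ((7*C + 6*v) + v)*0 = ((6*v + 7*C) + v)*0 = (7*C + 7*v)*0 = 0)
24114 + L(179, 137) = 24114 + 0 = 24114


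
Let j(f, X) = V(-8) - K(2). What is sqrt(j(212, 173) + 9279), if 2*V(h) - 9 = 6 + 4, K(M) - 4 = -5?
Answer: sqrt(37158)/2 ≈ 96.382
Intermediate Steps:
K(M) = -1 (K(M) = 4 - 5 = -1)
V(h) = 19/2 (V(h) = 9/2 + (6 + 4)/2 = 9/2 + (1/2)*10 = 9/2 + 5 = 19/2)
j(f, X) = 21/2 (j(f, X) = 19/2 - 1*(-1) = 19/2 + 1 = 21/2)
sqrt(j(212, 173) + 9279) = sqrt(21/2 + 9279) = sqrt(18579/2) = sqrt(37158)/2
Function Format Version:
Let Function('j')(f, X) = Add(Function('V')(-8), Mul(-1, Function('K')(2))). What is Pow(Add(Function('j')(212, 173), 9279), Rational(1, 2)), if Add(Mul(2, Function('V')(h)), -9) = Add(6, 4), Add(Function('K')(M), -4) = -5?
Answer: Mul(Rational(1, 2), Pow(37158, Rational(1, 2))) ≈ 96.382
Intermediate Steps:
Function('K')(M) = -1 (Function('K')(M) = Add(4, -5) = -1)
Function('V')(h) = Rational(19, 2) (Function('V')(h) = Add(Rational(9, 2), Mul(Rational(1, 2), Add(6, 4))) = Add(Rational(9, 2), Mul(Rational(1, 2), 10)) = Add(Rational(9, 2), 5) = Rational(19, 2))
Function('j')(f, X) = Rational(21, 2) (Function('j')(f, X) = Add(Rational(19, 2), Mul(-1, -1)) = Add(Rational(19, 2), 1) = Rational(21, 2))
Pow(Add(Function('j')(212, 173), 9279), Rational(1, 2)) = Pow(Add(Rational(21, 2), 9279), Rational(1, 2)) = Pow(Rational(18579, 2), Rational(1, 2)) = Mul(Rational(1, 2), Pow(37158, Rational(1, 2)))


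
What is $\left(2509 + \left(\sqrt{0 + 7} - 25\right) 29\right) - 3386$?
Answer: $-1602 + 29 \sqrt{7} \approx -1525.3$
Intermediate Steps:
$\left(2509 + \left(\sqrt{0 + 7} - 25\right) 29\right) - 3386 = \left(2509 + \left(\sqrt{7} - 25\right) 29\right) - 3386 = \left(2509 + \left(-25 + \sqrt{7}\right) 29\right) - 3386 = \left(2509 - \left(725 - 29 \sqrt{7}\right)\right) - 3386 = \left(1784 + 29 \sqrt{7}\right) - 3386 = -1602 + 29 \sqrt{7}$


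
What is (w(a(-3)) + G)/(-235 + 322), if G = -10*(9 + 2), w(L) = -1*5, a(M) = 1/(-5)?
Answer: -115/87 ≈ -1.3218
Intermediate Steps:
a(M) = -1/5
w(L) = -5
G = -110 (G = -10*11 = -110)
(w(a(-3)) + G)/(-235 + 322) = (-5 - 110)/(-235 + 322) = -115/87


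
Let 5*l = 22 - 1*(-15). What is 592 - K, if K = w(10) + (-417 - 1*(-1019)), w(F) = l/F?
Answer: -537/50 ≈ -10.740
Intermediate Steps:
l = 37/5 (l = (22 - 1*(-15))/5 = (22 + 15)/5 = (⅕)*37 = 37/5 ≈ 7.4000)
w(F) = 37/(5*F)
K = 30137/50 (K = (37/5)/10 + (-417 - 1*(-1019)) = (37/5)*(⅒) + (-417 + 1019) = 37/50 + 602 = 30137/50 ≈ 602.74)
592 - K = 592 - 1*30137/50 = 592 - 30137/50 = -537/50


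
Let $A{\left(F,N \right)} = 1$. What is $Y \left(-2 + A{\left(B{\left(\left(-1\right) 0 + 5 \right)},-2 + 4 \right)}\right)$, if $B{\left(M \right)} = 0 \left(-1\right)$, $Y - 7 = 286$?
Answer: $-293$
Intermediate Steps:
$Y = 293$ ($Y = 7 + 286 = 293$)
$B{\left(M \right)} = 0$
$Y \left(-2 + A{\left(B{\left(\left(-1\right) 0 + 5 \right)},-2 + 4 \right)}\right) = 293 \left(-2 + 1\right) = 293 \left(-1\right) = -293$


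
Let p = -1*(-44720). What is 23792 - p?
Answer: -20928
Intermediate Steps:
p = 44720
23792 - p = 23792 - 1*44720 = 23792 - 44720 = -20928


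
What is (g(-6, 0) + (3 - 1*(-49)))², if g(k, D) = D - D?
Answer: 2704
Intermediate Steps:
g(k, D) = 0
(g(-6, 0) + (3 - 1*(-49)))² = (0 + (3 - 1*(-49)))² = (0 + (3 + 49))² = (0 + 52)² = 52² = 2704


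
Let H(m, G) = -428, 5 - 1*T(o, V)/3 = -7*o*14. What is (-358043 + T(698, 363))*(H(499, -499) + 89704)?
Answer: -13642801216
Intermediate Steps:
T(o, V) = 15 + 294*o (T(o, V) = 15 - 3*(-7*o)*14 = 15 - (-294)*o = 15 + 294*o)
(-358043 + T(698, 363))*(H(499, -499) + 89704) = (-358043 + (15 + 294*698))*(-428 + 89704) = (-358043 + (15 + 205212))*89276 = (-358043 + 205227)*89276 = -152816*89276 = -13642801216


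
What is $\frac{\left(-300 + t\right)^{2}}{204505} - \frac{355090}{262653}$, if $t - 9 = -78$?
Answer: $- \frac{36854585317}{53713851765} \approx -0.68613$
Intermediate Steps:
$t = -69$ ($t = 9 - 78 = -69$)
$\frac{\left(-300 + t\right)^{2}}{204505} - \frac{355090}{262653} = \frac{\left(-300 - 69\right)^{2}}{204505} - \frac{355090}{262653} = \left(-369\right)^{2} \cdot \frac{1}{204505} - \frac{355090}{262653} = 136161 \cdot \frac{1}{204505} - \frac{355090}{262653} = \frac{136161}{204505} - \frac{355090}{262653} = - \frac{36854585317}{53713851765}$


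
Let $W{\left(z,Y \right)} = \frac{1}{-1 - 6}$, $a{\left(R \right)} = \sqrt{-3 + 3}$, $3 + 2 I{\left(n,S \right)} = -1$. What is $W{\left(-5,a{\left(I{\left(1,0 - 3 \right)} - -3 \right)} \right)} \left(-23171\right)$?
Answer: $\frac{23171}{7} \approx 3310.1$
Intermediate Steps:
$I{\left(n,S \right)} = -2$ ($I{\left(n,S \right)} = - \frac{3}{2} + \frac{1}{2} \left(-1\right) = - \frac{3}{2} - \frac{1}{2} = -2$)
$a{\left(R \right)} = 0$ ($a{\left(R \right)} = \sqrt{0} = 0$)
$W{\left(z,Y \right)} = - \frac{1}{7}$ ($W{\left(z,Y \right)} = \frac{1}{-7} = - \frac{1}{7}$)
$W{\left(-5,a{\left(I{\left(1,0 - 3 \right)} - -3 \right)} \right)} \left(-23171\right) = \left(- \frac{1}{7}\right) \left(-23171\right) = \frac{23171}{7}$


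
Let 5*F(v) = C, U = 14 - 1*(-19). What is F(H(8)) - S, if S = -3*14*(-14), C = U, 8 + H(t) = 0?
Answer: -2907/5 ≈ -581.40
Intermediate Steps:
H(t) = -8 (H(t) = -8 + 0 = -8)
U = 33 (U = 14 + 19 = 33)
C = 33
F(v) = 33/5 (F(v) = (⅕)*33 = 33/5)
S = 588 (S = -42*(-14) = 588)
F(H(8)) - S = 33/5 - 1*588 = 33/5 - 588 = -2907/5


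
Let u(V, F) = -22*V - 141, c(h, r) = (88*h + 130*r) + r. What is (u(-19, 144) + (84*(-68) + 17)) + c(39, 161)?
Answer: 19105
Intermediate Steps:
c(h, r) = 88*h + 131*r
u(V, F) = -141 - 22*V
(u(-19, 144) + (84*(-68) + 17)) + c(39, 161) = ((-141 - 22*(-19)) + (84*(-68) + 17)) + (88*39 + 131*161) = ((-141 + 418) + (-5712 + 17)) + (3432 + 21091) = (277 - 5695) + 24523 = -5418 + 24523 = 19105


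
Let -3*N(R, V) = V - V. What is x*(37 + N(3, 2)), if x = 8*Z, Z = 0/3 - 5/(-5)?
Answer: 296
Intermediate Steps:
N(R, V) = 0 (N(R, V) = -(V - V)/3 = -1/3*0 = 0)
Z = 1 (Z = 0*(1/3) - 5*(-1/5) = 0 + 1 = 1)
x = 8 (x = 8*1 = 8)
x*(37 + N(3, 2)) = 8*(37 + 0) = 8*37 = 296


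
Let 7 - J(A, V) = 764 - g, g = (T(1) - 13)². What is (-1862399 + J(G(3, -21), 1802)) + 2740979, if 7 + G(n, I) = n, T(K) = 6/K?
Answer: 877872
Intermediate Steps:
g = 49 (g = (6/1 - 13)² = (6*1 - 13)² = (6 - 13)² = (-7)² = 49)
G(n, I) = -7 + n
J(A, V) = -708 (J(A, V) = 7 - (764 - 1*49) = 7 - (764 - 49) = 7 - 1*715 = 7 - 715 = -708)
(-1862399 + J(G(3, -21), 1802)) + 2740979 = (-1862399 - 708) + 2740979 = -1863107 + 2740979 = 877872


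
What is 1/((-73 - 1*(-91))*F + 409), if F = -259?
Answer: -1/4253 ≈ -0.00023513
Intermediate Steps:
1/((-73 - 1*(-91))*F + 409) = 1/((-73 - 1*(-91))*(-259) + 409) = 1/((-73 + 91)*(-259) + 409) = 1/(18*(-259) + 409) = 1/(-4662 + 409) = 1/(-4253) = -1/4253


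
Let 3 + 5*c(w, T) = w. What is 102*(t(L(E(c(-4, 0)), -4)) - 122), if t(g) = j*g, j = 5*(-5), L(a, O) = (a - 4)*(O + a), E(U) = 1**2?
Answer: -35394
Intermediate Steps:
c(w, T) = -3/5 + w/5
E(U) = 1
L(a, O) = (-4 + a)*(O + a)
j = -25
t(g) = -25*g
102*(t(L(E(c(-4, 0)), -4)) - 122) = 102*(-25*(1**2 - 4*(-4) - 4*1 - 4*1) - 122) = 102*(-25*(1 + 16 - 4 - 4) - 122) = 102*(-25*9 - 122) = 102*(-225 - 122) = 102*(-347) = -35394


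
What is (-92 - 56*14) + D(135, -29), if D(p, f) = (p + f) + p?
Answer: -635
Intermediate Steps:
D(p, f) = f + 2*p (D(p, f) = (f + p) + p = f + 2*p)
(-92 - 56*14) + D(135, -29) = (-92 - 56*14) + (-29 + 2*135) = (-92 - 784) + (-29 + 270) = -876 + 241 = -635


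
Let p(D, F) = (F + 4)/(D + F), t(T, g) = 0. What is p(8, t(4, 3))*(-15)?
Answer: -15/2 ≈ -7.5000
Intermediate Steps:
p(D, F) = (4 + F)/(D + F)
p(8, t(4, 3))*(-15) = ((4 + 0)/(8 + 0))*(-15) = (4/8)*(-15) = ((⅛)*4)*(-15) = (½)*(-15) = -15/2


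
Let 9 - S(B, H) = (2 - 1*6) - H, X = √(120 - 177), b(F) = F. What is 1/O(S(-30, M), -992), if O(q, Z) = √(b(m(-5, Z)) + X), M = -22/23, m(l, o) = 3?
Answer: (3 + I*√57)^(-½) ≈ 0.2903 - 0.19702*I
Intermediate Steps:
M = -22/23 (M = -22*1/23 = -22/23 ≈ -0.95652)
X = I*√57 (X = √(-57) = I*√57 ≈ 7.5498*I)
S(B, H) = 13 + H (S(B, H) = 9 - ((2 - 1*6) - H) = 9 - ((2 - 6) - H) = 9 - (-4 - H) = 9 + (4 + H) = 13 + H)
O(q, Z) = √(3 + I*√57)
1/O(S(-30, M), -992) = 1/(√(3 + I*√57)) = (3 + I*√57)^(-½)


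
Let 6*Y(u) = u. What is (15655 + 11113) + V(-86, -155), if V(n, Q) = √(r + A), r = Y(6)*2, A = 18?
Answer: 26768 + 2*√5 ≈ 26772.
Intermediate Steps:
Y(u) = u/6
r = 2 (r = ((⅙)*6)*2 = 1*2 = 2)
V(n, Q) = 2*√5 (V(n, Q) = √(2 + 18) = √20 = 2*√5)
(15655 + 11113) + V(-86, -155) = (15655 + 11113) + 2*√5 = 26768 + 2*√5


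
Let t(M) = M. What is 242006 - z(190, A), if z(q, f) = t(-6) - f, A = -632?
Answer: 241380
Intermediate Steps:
z(q, f) = -6 - f
242006 - z(190, A) = 242006 - (-6 - 1*(-632)) = 242006 - (-6 + 632) = 242006 - 1*626 = 242006 - 626 = 241380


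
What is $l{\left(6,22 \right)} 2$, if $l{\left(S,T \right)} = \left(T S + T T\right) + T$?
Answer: $1276$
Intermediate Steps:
$l{\left(S,T \right)} = T + T^{2} + S T$ ($l{\left(S,T \right)} = \left(S T + T^{2}\right) + T = \left(T^{2} + S T\right) + T = T + T^{2} + S T$)
$l{\left(6,22 \right)} 2 = 22 \left(1 + 6 + 22\right) 2 = 22 \cdot 29 \cdot 2 = 638 \cdot 2 = 1276$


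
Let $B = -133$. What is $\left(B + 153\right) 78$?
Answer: $1560$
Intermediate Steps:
$\left(B + 153\right) 78 = \left(-133 + 153\right) 78 = 20 \cdot 78 = 1560$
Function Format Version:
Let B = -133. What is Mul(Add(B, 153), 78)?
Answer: 1560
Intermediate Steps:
Mul(Add(B, 153), 78) = Mul(Add(-133, 153), 78) = Mul(20, 78) = 1560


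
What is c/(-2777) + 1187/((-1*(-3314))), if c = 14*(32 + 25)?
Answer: 651727/9202978 ≈ 0.070817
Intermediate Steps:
c = 798 (c = 14*57 = 798)
c/(-2777) + 1187/((-1*(-3314))) = 798/(-2777) + 1187/((-1*(-3314))) = 798*(-1/2777) + 1187/3314 = -798/2777 + 1187*(1/3314) = -798/2777 + 1187/3314 = 651727/9202978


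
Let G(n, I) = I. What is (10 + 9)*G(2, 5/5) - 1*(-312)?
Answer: 331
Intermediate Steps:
(10 + 9)*G(2, 5/5) - 1*(-312) = (10 + 9)*(5/5) - 1*(-312) = 19*(5*(⅕)) + 312 = 19*1 + 312 = 19 + 312 = 331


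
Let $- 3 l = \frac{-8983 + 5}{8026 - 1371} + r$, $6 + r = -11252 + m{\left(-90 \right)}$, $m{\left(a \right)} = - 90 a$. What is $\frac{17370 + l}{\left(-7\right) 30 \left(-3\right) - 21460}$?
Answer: $- \frac{183908759}{207935475} \approx -0.88445$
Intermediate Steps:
$r = -3158$ ($r = -6 - 3152 = -3158$)
$l = \frac{21025468}{19965}$ ($l = - \frac{\frac{-8983 + 5}{8026 - 1371} - 3158}{3} = - \frac{- \frac{8978}{6655} - 3158}{3} = \left(- \frac{1}{3}\right) \left(- \frac{21025468}{6655}\right) = \frac{21025468}{19965} \approx 1053.1$)
$\frac{17370 + l}{\left(-7\right) 30 \left(-3\right) - 21460} = \frac{17370 + \frac{21025468}{19965}}{\left(-7\right) 30 \left(-3\right) - 21460} = \frac{367817518}{19965 \left(\left(-210\right) \left(-3\right) - 21460\right)} = \frac{367817518}{19965 \left(630 - 21460\right)} = \frac{367817518}{19965 \left(-20830\right)} = \frac{367817518}{19965} \left(- \frac{1}{20830}\right) = - \frac{183908759}{207935475}$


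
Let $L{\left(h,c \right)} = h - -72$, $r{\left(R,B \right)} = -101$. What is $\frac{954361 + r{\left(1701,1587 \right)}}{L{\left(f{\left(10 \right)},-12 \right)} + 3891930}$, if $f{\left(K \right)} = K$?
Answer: $\frac{238565}{973003} \approx 0.24518$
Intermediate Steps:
$L{\left(h,c \right)} = 72 + h$ ($L{\left(h,c \right)} = h + 72 = 72 + h$)
$\frac{954361 + r{\left(1701,1587 \right)}}{L{\left(f{\left(10 \right)},-12 \right)} + 3891930} = \frac{954361 - 101}{\left(72 + 10\right) + 3891930} = \frac{954260}{82 + 3891930} = \frac{954260}{3892012} = 954260 \cdot \frac{1}{3892012} = \frac{238565}{973003}$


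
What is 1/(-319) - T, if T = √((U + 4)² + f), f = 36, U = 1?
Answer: -1/319 - √61 ≈ -7.8134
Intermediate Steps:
T = √61 (T = √((1 + 4)² + 36) = √(5² + 36) = √(25 + 36) = √61 ≈ 7.8102)
1/(-319) - T = 1/(-319) - √61 = -1/319 - √61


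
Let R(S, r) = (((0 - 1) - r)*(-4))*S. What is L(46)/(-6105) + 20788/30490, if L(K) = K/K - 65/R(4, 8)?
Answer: 365454757/536087376 ≈ 0.68171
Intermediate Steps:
R(S, r) = S*(4 + 4*r) (R(S, r) = ((-1 - r)*(-4))*S = (4 + 4*r)*S = S*(4 + 4*r))
L(K) = 79/144 (L(K) = K/K - 65*1/(16*(1 + 8)) = 1 - 65/(4*4*9) = 1 - 65/144 = 79/144)
L(46)/(-6105) + 20788/30490 = (79/144)/(-6105) + 20788/30490 = (79/144)*(-1/6105) + 20788*(1/30490) = -79/879120 + 10394/15245 = 365454757/536087376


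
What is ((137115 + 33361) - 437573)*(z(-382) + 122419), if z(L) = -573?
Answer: -32544701062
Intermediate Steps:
((137115 + 33361) - 437573)*(z(-382) + 122419) = ((137115 + 33361) - 437573)*(-573 + 122419) = (170476 - 437573)*121846 = -267097*121846 = -32544701062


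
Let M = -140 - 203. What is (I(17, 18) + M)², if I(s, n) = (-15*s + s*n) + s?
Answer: 75625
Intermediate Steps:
I(s, n) = -14*s + n*s (I(s, n) = (-15*s + n*s) + s = -14*s + n*s)
M = -343
(I(17, 18) + M)² = (17*(-14 + 18) - 343)² = (17*4 - 343)² = (68 - 343)² = (-275)² = 75625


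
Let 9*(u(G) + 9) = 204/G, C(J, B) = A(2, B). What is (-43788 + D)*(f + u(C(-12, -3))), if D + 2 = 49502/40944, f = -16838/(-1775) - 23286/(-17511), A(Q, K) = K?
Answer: 479769700290888259/1908933647400 ≈ 2.5133e+5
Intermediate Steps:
C(J, B) = B
f = 112060956/10360675 (f = -16838*(-1/1775) - 23286*(-1/17511) = 16838/1775 + 7762/5837 = 112060956/10360675 ≈ 10.816)
u(G) = -9 + 68/(3*G) (u(G) = -9 + (204/G)/9 = -9 + 68/(3*G))
D = -16193/20472 (D = -2 + 49502/40944 = -2 + 49502*(1/40944) = -2 + 24751/20472 = -16193/20472 ≈ -0.79098)
(-43788 + D)*(f + u(C(-12, -3))) = (-43788 - 16193/20472)*(112060956/10360675 + (-9 + (68/3)/(-3))) = -896444129*(112060956/10360675 + (-9 + (68/3)*(-⅓)))/20472 = -896444129*(112060956/10360675 + (-9 - 68/9))/20472 = -896444129*(112060956/10360675 - 149/9)/20472 = -896444129/20472*(-535191971/93246075) = 479769700290888259/1908933647400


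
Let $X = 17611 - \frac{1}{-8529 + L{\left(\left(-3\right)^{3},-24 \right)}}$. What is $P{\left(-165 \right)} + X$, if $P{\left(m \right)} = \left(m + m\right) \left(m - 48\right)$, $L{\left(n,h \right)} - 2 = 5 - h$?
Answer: $\frac{746982699}{8498} \approx 87901.0$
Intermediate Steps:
$L{\left(n,h \right)} = 7 - h$ ($L{\left(n,h \right)} = 2 - \left(-5 + h\right) = 7 - h$)
$P{\left(m \right)} = 2 m \left(-48 + m\right)$
$X = \frac{149658279}{8498}$ ($X = 17611 - \frac{1}{-8529 + \left(7 - -24\right)} = 17611 - \frac{1}{-8529 + \left(7 + 24\right)} = 17611 - \frac{1}{-8529 + 31} = 17611 - \frac{1}{-8498} = 17611 - - \frac{1}{8498} = 17611 + \frac{1}{8498} = \frac{149658279}{8498} \approx 17611.0$)
$P{\left(-165 \right)} + X = 2 \left(-165\right) \left(-48 - 165\right) + \frac{149658279}{8498} = 2 \left(-165\right) \left(-213\right) + \frac{149658279}{8498} = 70290 + \frac{149658279}{8498} = \frac{746982699}{8498}$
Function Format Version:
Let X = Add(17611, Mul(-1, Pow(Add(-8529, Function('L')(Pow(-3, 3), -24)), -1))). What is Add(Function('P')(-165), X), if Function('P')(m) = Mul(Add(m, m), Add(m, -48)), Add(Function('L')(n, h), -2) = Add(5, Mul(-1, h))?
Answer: Rational(746982699, 8498) ≈ 87901.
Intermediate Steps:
Function('L')(n, h) = Add(7, Mul(-1, h)) (Function('L')(n, h) = Add(2, Add(5, Mul(-1, h))) = Add(7, Mul(-1, h)))
Function('P')(m) = Mul(2, m, Add(-48, m)) (Function('P')(m) = Mul(Mul(2, m), Add(-48, m)) = Mul(2, m, Add(-48, m)))
X = Rational(149658279, 8498) (X = Add(17611, Mul(-1, Pow(Add(-8529, Add(7, Mul(-1, -24))), -1))) = Add(17611, Mul(-1, Pow(Add(-8529, Add(7, 24)), -1))) = Add(17611, Mul(-1, Pow(Add(-8529, 31), -1))) = Add(17611, Mul(-1, Pow(-8498, -1))) = Add(17611, Mul(-1, Rational(-1, 8498))) = Add(17611, Rational(1, 8498)) = Rational(149658279, 8498) ≈ 17611.)
Add(Function('P')(-165), X) = Add(Mul(2, -165, Add(-48, -165)), Rational(149658279, 8498)) = Add(Mul(2, -165, -213), Rational(149658279, 8498)) = Add(70290, Rational(149658279, 8498)) = Rational(746982699, 8498)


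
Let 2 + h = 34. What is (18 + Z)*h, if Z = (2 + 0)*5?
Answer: 896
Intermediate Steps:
h = 32 (h = -2 + 34 = 32)
Z = 10 (Z = 2*5 = 10)
(18 + Z)*h = (18 + 10)*32 = 28*32 = 896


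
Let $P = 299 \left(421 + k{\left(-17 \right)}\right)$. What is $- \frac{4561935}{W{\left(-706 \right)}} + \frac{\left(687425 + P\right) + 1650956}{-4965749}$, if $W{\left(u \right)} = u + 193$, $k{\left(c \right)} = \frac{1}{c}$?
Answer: $\frac{128362240045094}{14435432343} \approx 8892.2$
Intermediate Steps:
$P = \frac{2139644}{17}$ ($P = 299 \left(421 + \frac{1}{-17}\right) = 299 \left(421 - \frac{1}{17}\right) = 299 \cdot \frac{7156}{17} = \frac{2139644}{17} \approx 1.2586 \cdot 10^{5}$)
$W{\left(u \right)} = 193 + u$
$- \frac{4561935}{W{\left(-706 \right)}} + \frac{\left(687425 + P\right) + 1650956}{-4965749} = - \frac{4561935}{193 - 706} + \frac{\left(687425 + \frac{2139644}{17}\right) + 1650956}{-4965749} = - \frac{4561935}{-513} + \left(\frac{13825869}{17} + 1650956\right) \left(- \frac{1}{4965749}\right) = \left(-4561935\right) \left(- \frac{1}{513}\right) + \frac{41892121}{17} \left(- \frac{1}{4965749}\right) = \frac{1520645}{171} - \frac{41892121}{84417733} = \frac{128362240045094}{14435432343}$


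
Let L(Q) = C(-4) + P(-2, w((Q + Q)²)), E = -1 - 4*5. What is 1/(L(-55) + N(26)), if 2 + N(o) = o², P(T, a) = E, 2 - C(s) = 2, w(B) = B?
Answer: 1/653 ≈ 0.0015314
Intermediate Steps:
E = -21 (E = -1 - 20 = -21)
C(s) = 0 (C(s) = 2 - 1*2 = 2 - 2 = 0)
P(T, a) = -21
N(o) = -2 + o²
L(Q) = -21 (L(Q) = 0 - 21 = -21)
1/(L(-55) + N(26)) = 1/(-21 + (-2 + 26²)) = 1/(-21 + (-2 + 676)) = 1/(-21 + 674) = 1/653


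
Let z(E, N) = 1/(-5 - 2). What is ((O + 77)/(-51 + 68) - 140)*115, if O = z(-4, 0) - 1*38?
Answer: -110860/7 ≈ -15837.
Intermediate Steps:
z(E, N) = -⅐ (z(E, N) = 1/(-7) = -⅐)
O = -267/7 (O = -⅐ - 1*38 = -⅐ - 38 = -267/7 ≈ -38.143)
((O + 77)/(-51 + 68) - 140)*115 = ((-267/7 + 77)/(-51 + 68) - 140)*115 = ((272/7)/17 - 140)*115 = ((272/7)*(1/17) - 140)*115 = (16/7 - 140)*115 = -964/7*115 = -110860/7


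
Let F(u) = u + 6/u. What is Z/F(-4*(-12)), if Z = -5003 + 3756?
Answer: -9976/385 ≈ -25.912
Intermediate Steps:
Z = -1247
Z/F(-4*(-12)) = -1247/(-4*(-12) + 6/((-4*(-12)))) = -1247/(48 + 6/48) = -1247/(48 + 6*(1/48)) = -1247/(48 + 1/8) = -1247/385/8 = -1247*8/385 = -9976/385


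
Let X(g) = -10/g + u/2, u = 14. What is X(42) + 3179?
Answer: 66901/21 ≈ 3185.8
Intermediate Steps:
X(g) = 7 - 10/g (X(g) = -10/g + 14/2 = -10/g + 14*(1/2) = -10/g + 7 = 7 - 10/g)
X(42) + 3179 = (7 - 10/42) + 3179 = (7 - 10*1/42) + 3179 = (7 - 5/21) + 3179 = 142/21 + 3179 = 66901/21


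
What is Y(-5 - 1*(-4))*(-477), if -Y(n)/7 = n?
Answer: -3339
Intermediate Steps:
Y(n) = -7*n
Y(-5 - 1*(-4))*(-477) = -7*(-5 - 1*(-4))*(-477) = -7*(-5 + 4)*(-477) = -7*(-1)*(-477) = 7*(-477) = -3339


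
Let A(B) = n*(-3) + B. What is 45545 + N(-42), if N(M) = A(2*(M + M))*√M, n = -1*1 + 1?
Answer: 45545 - 168*I*√42 ≈ 45545.0 - 1088.8*I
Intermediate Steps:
n = 0 (n = -1 + 1 = 0)
A(B) = B (A(B) = 0*(-3) + B = 0 + B = B)
N(M) = 4*M^(3/2) (N(M) = (2*(M + M))*√M = (2*(2*M))*√M = (4*M)*√M = 4*M^(3/2))
45545 + N(-42) = 45545 + 4*(-42)^(3/2) = 45545 + 4*(-42*I*√42) = 45545 - 168*I*√42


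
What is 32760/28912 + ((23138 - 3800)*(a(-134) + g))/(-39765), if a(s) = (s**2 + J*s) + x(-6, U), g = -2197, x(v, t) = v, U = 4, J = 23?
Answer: -2063827693/334990 ≈ -6160.9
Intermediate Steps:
a(s) = -6 + s**2 + 23*s (a(s) = (s**2 + 23*s) - 6 = -6 + s**2 + 23*s)
32760/28912 + ((23138 - 3800)*(a(-134) + g))/(-39765) = 32760/28912 + ((23138 - 3800)*((-6 + (-134)**2 + 23*(-134)) - 2197))/(-39765) = 32760*(1/28912) + (19338*((-6 + 17956 - 3082) - 2197))*(-1/39765) = 315/278 + (19338*(14868 - 2197))*(-1/39765) = 315/278 + (19338*12671)*(-1/39765) = 315/278 + 245031798*(-1/39765) = 315/278 - 7425206/1205 = -2063827693/334990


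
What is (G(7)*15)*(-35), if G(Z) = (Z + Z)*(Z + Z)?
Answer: -102900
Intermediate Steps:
G(Z) = 4*Z**2 (G(Z) = (2*Z)*(2*Z) = 4*Z**2)
(G(7)*15)*(-35) = ((4*7**2)*15)*(-35) = ((4*49)*15)*(-35) = (196*15)*(-35) = 2940*(-35) = -102900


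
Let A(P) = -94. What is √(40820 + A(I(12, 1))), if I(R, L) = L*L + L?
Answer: √40726 ≈ 201.81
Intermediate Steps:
I(R, L) = L + L² (I(R, L) = L² + L = L + L²)
√(40820 + A(I(12, 1))) = √(40820 - 94) = √40726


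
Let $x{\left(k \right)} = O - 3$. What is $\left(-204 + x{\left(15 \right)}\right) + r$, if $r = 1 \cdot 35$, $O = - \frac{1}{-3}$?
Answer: $- \frac{515}{3} \approx -171.67$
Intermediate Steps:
$O = \frac{1}{3}$ ($O = \left(-1\right) \left(- \frac{1}{3}\right) = \frac{1}{3} \approx 0.33333$)
$r = 35$
$x{\left(k \right)} = - \frac{8}{3}$ ($x{\left(k \right)} = \frac{1}{3} - 3 = - \frac{8}{3}$)
$\left(-204 + x{\left(15 \right)}\right) + r = \left(-204 - \frac{8}{3}\right) + 35 = - \frac{620}{3} + 35 = - \frac{515}{3}$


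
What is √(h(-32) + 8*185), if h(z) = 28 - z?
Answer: 2*√385 ≈ 39.243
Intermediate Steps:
√(h(-32) + 8*185) = √((28 - 1*(-32)) + 8*185) = √((28 + 32) + 1480) = √(60 + 1480) = √1540 = 2*√385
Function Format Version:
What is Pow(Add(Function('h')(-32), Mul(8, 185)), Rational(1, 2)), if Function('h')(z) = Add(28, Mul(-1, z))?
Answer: Mul(2, Pow(385, Rational(1, 2))) ≈ 39.243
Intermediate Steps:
Pow(Add(Function('h')(-32), Mul(8, 185)), Rational(1, 2)) = Pow(Add(Add(28, Mul(-1, -32)), Mul(8, 185)), Rational(1, 2)) = Pow(Add(Add(28, 32), 1480), Rational(1, 2)) = Pow(Add(60, 1480), Rational(1, 2)) = Pow(1540, Rational(1, 2)) = Mul(2, Pow(385, Rational(1, 2)))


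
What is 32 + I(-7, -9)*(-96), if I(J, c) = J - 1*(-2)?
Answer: 512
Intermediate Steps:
I(J, c) = 2 + J (I(J, c) = J + 2 = 2 + J)
32 + I(-7, -9)*(-96) = 32 + (2 - 7)*(-96) = 32 - 5*(-96) = 32 + 480 = 512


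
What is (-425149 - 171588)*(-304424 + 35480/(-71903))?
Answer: 13061996692109424/71903 ≈ 1.8166e+11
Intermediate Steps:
(-425149 - 171588)*(-304424 + 35480/(-71903)) = -596737*(-304424 + 35480*(-1/71903)) = -596737*(-304424 - 35480/71903) = -596737*(-21889034352/71903) = 13061996692109424/71903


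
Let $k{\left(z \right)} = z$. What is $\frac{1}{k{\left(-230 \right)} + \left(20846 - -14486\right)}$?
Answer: $\frac{1}{35102} \approx 2.8488 \cdot 10^{-5}$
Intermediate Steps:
$\frac{1}{k{\left(-230 \right)} + \left(20846 - -14486\right)} = \frac{1}{-230 + \left(20846 - -14486\right)} = \frac{1}{-230 + \left(20846 + 14486\right)} = \frac{1}{-230 + 35332} = \frac{1}{35102}$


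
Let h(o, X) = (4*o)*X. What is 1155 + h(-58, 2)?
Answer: 691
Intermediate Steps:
h(o, X) = 4*X*o
1155 + h(-58, 2) = 1155 + 4*2*(-58) = 1155 - 464 = 691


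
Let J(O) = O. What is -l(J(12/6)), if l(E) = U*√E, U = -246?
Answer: 246*√2 ≈ 347.90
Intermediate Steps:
l(E) = -246*√E
-l(J(12/6)) = -(-246)*√(12/6) = -(-246)*√(12*(⅙)) = -(-246)*√2 = 246*√2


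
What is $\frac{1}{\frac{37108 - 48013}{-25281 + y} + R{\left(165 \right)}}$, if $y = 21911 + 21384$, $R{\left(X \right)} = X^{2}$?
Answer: $\frac{18014}{490420245} \approx 3.6732 \cdot 10^{-5}$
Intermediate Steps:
$y = 43295$
$\frac{1}{\frac{37108 - 48013}{-25281 + y} + R{\left(165 \right)}} = \frac{1}{\frac{37108 - 48013}{-25281 + 43295} + 165^{2}} = \frac{1}{- \frac{10905}{18014} + 27225} = \frac{1}{\frac{490420245}{18014}} = \frac{18014}{490420245}$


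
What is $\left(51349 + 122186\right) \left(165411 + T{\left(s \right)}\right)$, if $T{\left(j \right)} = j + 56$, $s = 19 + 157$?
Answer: $28744858005$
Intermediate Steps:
$s = 176$
$T{\left(j \right)} = 56 + j$
$\left(51349 + 122186\right) \left(165411 + T{\left(s \right)}\right) = \left(51349 + 122186\right) \left(165411 + \left(56 + 176\right)\right) = 173535 \left(165411 + 232\right) = 173535 \cdot 165643 = 28744858005$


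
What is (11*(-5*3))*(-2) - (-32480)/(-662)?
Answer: 92990/331 ≈ 280.94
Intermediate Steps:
(11*(-5*3))*(-2) - (-32480)/(-662) = (11*(-15))*(-2) - (-32480)*(-1)/662 = -165*(-2) - 35*464/331 = 330 - 16240/331 = 92990/331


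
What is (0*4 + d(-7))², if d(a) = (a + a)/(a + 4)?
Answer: 196/9 ≈ 21.778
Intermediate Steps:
d(a) = 2*a/(4 + a) (d(a) = (2*a)/(4 + a) = 2*a/(4 + a))
(0*4 + d(-7))² = (0*4 + 2*(-7)/(4 - 7))² = (0 + 2*(-7)/(-3))² = (0 + 2*(-7)*(-⅓))² = (0 + 14/3)² = (14/3)² = 196/9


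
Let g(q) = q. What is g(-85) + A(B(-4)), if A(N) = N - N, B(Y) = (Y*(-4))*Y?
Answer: -85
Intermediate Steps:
B(Y) = -4*Y² (B(Y) = (-4*Y)*Y = -4*Y²)
A(N) = 0
g(-85) + A(B(-4)) = -85 + 0 = -85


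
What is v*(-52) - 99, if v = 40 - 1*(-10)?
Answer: -2699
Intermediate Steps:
v = 50 (v = 40 + 10 = 50)
v*(-52) - 99 = 50*(-52) - 99 = -2600 - 99 = -2699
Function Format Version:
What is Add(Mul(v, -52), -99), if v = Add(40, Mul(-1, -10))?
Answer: -2699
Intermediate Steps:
v = 50 (v = Add(40, 10) = 50)
Add(Mul(v, -52), -99) = Add(Mul(50, -52), -99) = Add(-2600, -99) = -2699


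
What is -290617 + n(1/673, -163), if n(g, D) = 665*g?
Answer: -195584576/673 ≈ -2.9062e+5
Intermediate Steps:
-290617 + n(1/673, -163) = -290617 + 665/673 = -195584576/673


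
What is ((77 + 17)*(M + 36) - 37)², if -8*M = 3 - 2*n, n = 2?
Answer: 180499225/16 ≈ 1.1281e+7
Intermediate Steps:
M = ⅛ (M = -(3 - 2*2)/8 = -(3 - 4)/8 = -⅛*(-1) = ⅛ ≈ 0.12500)
((77 + 17)*(M + 36) - 37)² = ((77 + 17)*(⅛ + 36) - 37)² = (94*(289/8) - 37)² = (13583/4 - 37)² = (13435/4)² = 180499225/16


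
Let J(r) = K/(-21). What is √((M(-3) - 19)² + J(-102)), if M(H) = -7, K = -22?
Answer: √298578/21 ≈ 26.020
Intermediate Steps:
J(r) = 22/21 (J(r) = -22/(-21) = -22*(-1/21) = 22/21)
√((M(-3) - 19)² + J(-102)) = √((-7 - 19)² + 22/21) = √((-26)² + 22/21) = √(676 + 22/21) = √(14218/21) = √298578/21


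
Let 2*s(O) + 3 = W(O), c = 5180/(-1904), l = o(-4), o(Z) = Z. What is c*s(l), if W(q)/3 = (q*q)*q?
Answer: 36075/136 ≈ 265.26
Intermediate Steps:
l = -4
c = -185/68 (c = 5180*(-1/1904) = -185/68 ≈ -2.7206)
W(q) = 3*q³ (W(q) = 3*((q*q)*q) = 3*(q²*q) = 3*q³)
s(O) = -3/2 + 3*O³/2 (s(O) = -3/2 + (3*O³)/2 = -3/2 + 3*O³/2)
c*s(l) = -185*(-3/2 + (3/2)*(-4)³)/68 = -185*(-3/2 + (3/2)*(-64))/68 = -185*(-3/2 - 96)/68 = -185/68*(-195/2) = 36075/136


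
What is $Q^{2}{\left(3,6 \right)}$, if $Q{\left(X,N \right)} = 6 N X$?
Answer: $11664$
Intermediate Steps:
$Q{\left(X,N \right)} = 6 N X$
$Q^{2}{\left(3,6 \right)} = \left(6 \cdot 6 \cdot 3\right)^{2} = 108^{2} = 11664$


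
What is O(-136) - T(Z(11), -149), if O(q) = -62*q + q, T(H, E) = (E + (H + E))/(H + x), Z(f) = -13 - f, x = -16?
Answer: 165759/20 ≈ 8288.0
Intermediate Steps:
T(H, E) = (H + 2*E)/(-16 + H) (T(H, E) = (E + (H + E))/(H - 16) = (E + (E + H))/(-16 + H) = (H + 2*E)/(-16 + H))
O(q) = -61*q
O(-136) - T(Z(11), -149) = -61*(-136) - ((-13 - 1*11) + 2*(-149))/(-16 + (-13 - 1*11)) = 8296 - ((-13 - 11) - 298)/(-16 + (-13 - 11)) = 8296 - (-24 - 298)/(-16 - 24) = 8296 - (-322)/(-40) = 8296 - (-1)*(-322)/40 = 8296 - 1*161/20 = 8296 - 161/20 = 165759/20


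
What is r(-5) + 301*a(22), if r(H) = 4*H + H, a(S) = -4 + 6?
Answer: 577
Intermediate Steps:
a(S) = 2
r(H) = 5*H
r(-5) + 301*a(22) = 5*(-5) + 301*2 = -25 + 602 = 577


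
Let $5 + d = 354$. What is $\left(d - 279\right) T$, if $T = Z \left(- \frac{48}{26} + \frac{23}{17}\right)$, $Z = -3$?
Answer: $\frac{22890}{221} \approx 103.57$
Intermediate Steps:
$d = 349$ ($d = -5 + 354 = 349$)
$T = \frac{327}{221}$ ($T = - 3 \left(- \frac{48}{26} + \frac{23}{17}\right) = - 3 \left(\left(-48\right) \frac{1}{26} + 23 \cdot \frac{1}{17}\right) = - 3 \left(- \frac{24}{13} + \frac{23}{17}\right) = \left(-3\right) \left(- \frac{109}{221}\right) = \frac{327}{221} \approx 1.4796$)
$\left(d - 279\right) T = \left(349 - 279\right) \frac{327}{221} = 70 \cdot \frac{327}{221} = \frac{22890}{221}$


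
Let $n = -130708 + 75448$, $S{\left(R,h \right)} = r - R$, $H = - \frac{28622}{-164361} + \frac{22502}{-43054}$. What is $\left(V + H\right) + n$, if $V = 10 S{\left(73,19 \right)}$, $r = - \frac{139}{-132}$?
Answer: $- \frac{396135501218189}{7076398494} \approx -55980.0$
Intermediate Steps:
$r = \frac{139}{132}$ ($r = \left(-139\right) \left(- \frac{1}{132}\right) = \frac{139}{132} \approx 1.053$)
$H = - \frac{1233079817}{3538199247}$ ($H = \left(-28622\right) \left(- \frac{1}{164361}\right) + 22502 \left(- \frac{1}{43054}\right) = \frac{28622}{164361} - \frac{11251}{21527} = - \frac{1233079817}{3538199247} \approx -0.34851$)
$S{\left(R,h \right)} = \frac{139}{132} - R$
$n = -55260$
$V = - \frac{47485}{66}$ ($V = 10 \left(\frac{139}{132} - 73\right) = 10 \left(- \frac{9497}{132}\right) = - \frac{47485}{66} \approx -719.47$)
$\left(V + H\right) + n = \left(- \frac{47485}{66} - \frac{1233079817}{3538199247}\right) - 55260 = - \frac{5093720439749}{7076398494} - 55260 = - \frac{396135501218189}{7076398494}$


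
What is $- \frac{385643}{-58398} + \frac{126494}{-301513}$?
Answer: $\frac{108889381247}{17607756174} \approx 6.1842$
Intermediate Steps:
$- \frac{385643}{-58398} + \frac{126494}{-301513} = \left(-385643\right) \left(- \frac{1}{58398}\right) + 126494 \left(- \frac{1}{301513}\right) = \frac{385643}{58398} - \frac{126494}{301513} = \frac{108889381247}{17607756174}$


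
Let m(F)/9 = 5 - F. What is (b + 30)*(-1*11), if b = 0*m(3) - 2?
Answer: -308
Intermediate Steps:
m(F) = 45 - 9*F (m(F) = 9*(5 - F) = 45 - 9*F)
b = -2 (b = 0*(45 - 9*3) - 2 = 0*(45 - 27) - 2 = 0*18 - 2 = 0 - 2 = -2)
(b + 30)*(-1*11) = (-2 + 30)*(-1*11) = 28*(-11) = -308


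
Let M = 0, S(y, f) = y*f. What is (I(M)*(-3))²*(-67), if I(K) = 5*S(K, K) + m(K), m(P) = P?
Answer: 0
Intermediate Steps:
S(y, f) = f*y
I(K) = K + 5*K² (I(K) = 5*(K*K) + K = 5*K² + K = K + 5*K²)
(I(M)*(-3))²*(-67) = ((0*(1 + 5*0))*(-3))²*(-67) = ((0*(1 + 0))*(-3))²*(-67) = ((0*1)*(-3))²*(-67) = (0*(-3))²*(-67) = 0²*(-67) = 0*(-67) = 0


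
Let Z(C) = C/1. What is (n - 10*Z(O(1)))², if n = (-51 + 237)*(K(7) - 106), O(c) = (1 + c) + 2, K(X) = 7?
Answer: 340550116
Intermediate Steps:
O(c) = 3 + c
Z(C) = C (Z(C) = C*1 = C)
n = -18414 (n = (-51 + 237)*(7 - 106) = 186*(-99) = -18414)
(n - 10*Z(O(1)))² = (-18414 - 10*(3 + 1))² = (-18414 - 10*4)² = (-18414 - 40)² = (-18454)² = 340550116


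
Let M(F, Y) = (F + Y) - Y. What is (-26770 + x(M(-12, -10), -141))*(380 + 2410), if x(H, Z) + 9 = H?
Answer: -74746890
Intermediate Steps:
M(F, Y) = F
x(H, Z) = -9 + H
(-26770 + x(M(-12, -10), -141))*(380 + 2410) = (-26770 + (-9 - 12))*(380 + 2410) = (-26770 - 21)*2790 = -26791*2790 = -74746890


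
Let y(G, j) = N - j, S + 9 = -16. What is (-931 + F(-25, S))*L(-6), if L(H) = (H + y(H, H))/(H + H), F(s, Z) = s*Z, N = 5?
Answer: 255/2 ≈ 127.50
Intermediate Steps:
S = -25 (S = -9 - 16 = -25)
F(s, Z) = Z*s
y(G, j) = 5 - j
L(H) = 5/(2*H) (L(H) = (H + (5 - H))/(H + H) = 5/((2*H)) = 5*(1/(2*H)) = 5/(2*H))
(-931 + F(-25, S))*L(-6) = (-931 - 25*(-25))*((5/2)/(-6)) = (-931 + 625)*((5/2)*(-1/6)) = -306*(-5/12) = 255/2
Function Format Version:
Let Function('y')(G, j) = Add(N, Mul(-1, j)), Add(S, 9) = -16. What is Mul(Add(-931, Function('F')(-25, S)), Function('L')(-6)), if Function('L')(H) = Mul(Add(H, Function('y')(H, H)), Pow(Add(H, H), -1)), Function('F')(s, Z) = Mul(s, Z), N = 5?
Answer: Rational(255, 2) ≈ 127.50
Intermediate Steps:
S = -25 (S = Add(-9, -16) = -25)
Function('F')(s, Z) = Mul(Z, s)
Function('y')(G, j) = Add(5, Mul(-1, j))
Function('L')(H) = Mul(Rational(5, 2), Pow(H, -1)) (Function('L')(H) = Mul(Add(H, Add(5, Mul(-1, H))), Pow(Add(H, H), -1)) = Mul(5, Pow(Mul(2, H), -1)) = Mul(5, Mul(Rational(1, 2), Pow(H, -1))) = Mul(Rational(5, 2), Pow(H, -1)))
Mul(Add(-931, Function('F')(-25, S)), Function('L')(-6)) = Mul(Add(-931, Mul(-25, -25)), Mul(Rational(5, 2), Pow(-6, -1))) = Mul(Add(-931, 625), Mul(Rational(5, 2), Rational(-1, 6))) = Mul(-306, Rational(-5, 12)) = Rational(255, 2)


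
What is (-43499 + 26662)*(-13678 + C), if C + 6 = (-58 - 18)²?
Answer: 133146996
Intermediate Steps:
C = 5770 (C = -6 + (-58 - 18)² = -6 + (-76)² = -6 + 5776 = 5770)
(-43499 + 26662)*(-13678 + C) = (-43499 + 26662)*(-13678 + 5770) = -16837*(-7908) = 133146996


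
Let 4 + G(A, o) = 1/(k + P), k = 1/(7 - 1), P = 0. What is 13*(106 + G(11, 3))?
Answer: 1404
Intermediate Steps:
k = ⅙ (k = 1/6 = ⅙ ≈ 0.16667)
G(A, o) = 2 (G(A, o) = -4 + 1/(⅙ + 0) = -4 + 1/(⅙) = -4 + 6 = 2)
13*(106 + G(11, 3)) = 13*(106 + 2) = 13*108 = 1404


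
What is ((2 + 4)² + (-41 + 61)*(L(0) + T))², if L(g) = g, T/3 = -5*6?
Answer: 3111696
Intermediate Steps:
T = -90 (T = 3*(-5*6) = 3*(-30) = -90)
((2 + 4)² + (-41 + 61)*(L(0) + T))² = ((2 + 4)² + (-41 + 61)*(0 - 90))² = (6² + 20*(-90))² = (36 - 1800)² = (-1764)² = 3111696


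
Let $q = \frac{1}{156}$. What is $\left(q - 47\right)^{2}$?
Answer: $\frac{53743561}{24336} \approx 2208.4$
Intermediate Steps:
$q = \frac{1}{156} \approx 0.0064103$
$\left(q - 47\right)^{2} = \left(\frac{1}{156} - 47\right)^{2} = \left(- \frac{7331}{156}\right)^{2} = \frac{53743561}{24336}$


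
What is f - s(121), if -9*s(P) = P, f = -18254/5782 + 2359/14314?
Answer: 3892778573/372435966 ≈ 10.452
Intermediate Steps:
f = -123824009/41381774 (f = -18254*1/5782 + 2359*(1/14314) = -9127/2891 + 2359/14314 = -123824009/41381774 ≈ -2.9922)
s(P) = -P/9
f - s(121) = -123824009/41381774 - (-1)*121/9 = -123824009/41381774 - 1*(-121/9) = -123824009/41381774 + 121/9 = 3892778573/372435966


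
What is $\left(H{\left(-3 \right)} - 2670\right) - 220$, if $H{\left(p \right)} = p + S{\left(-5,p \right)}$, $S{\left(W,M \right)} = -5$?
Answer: $-2898$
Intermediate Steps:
$H{\left(p \right)} = -5 + p$ ($H{\left(p \right)} = p - 5 = -5 + p$)
$\left(H{\left(-3 \right)} - 2670\right) - 220 = \left(\left(-5 - 3\right) - 2670\right) - 220 = \left(-8 - 2670\right) - 220 = -2678 - 220 = -2898$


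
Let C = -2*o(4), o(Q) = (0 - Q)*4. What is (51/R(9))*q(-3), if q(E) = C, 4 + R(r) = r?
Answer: 1632/5 ≈ 326.40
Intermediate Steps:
R(r) = -4 + r
o(Q) = -4*Q (o(Q) = -Q*4 = -4*Q)
C = 32 (C = -(-8)*4 = -2*(-16) = 32)
q(E) = 32
(51/R(9))*q(-3) = (51/(-4 + 9))*32 = (51/5)*32 = 1632/5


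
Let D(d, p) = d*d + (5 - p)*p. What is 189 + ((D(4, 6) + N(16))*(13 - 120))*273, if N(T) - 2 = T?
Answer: -817719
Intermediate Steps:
N(T) = 2 + T
D(d, p) = d² + p*(5 - p)
189 + ((D(4, 6) + N(16))*(13 - 120))*273 = 189 + (((4² - 1*6² + 5*6) + (2 + 16))*(13 - 120))*273 = 189 + (((16 - 1*36 + 30) + 18)*(-107))*273 = 189 + (((16 - 36 + 30) + 18)*(-107))*273 = 189 + ((10 + 18)*(-107))*273 = 189 + (28*(-107))*273 = 189 - 2996*273 = 189 - 817908 = -817719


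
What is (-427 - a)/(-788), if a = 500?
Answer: 927/788 ≈ 1.1764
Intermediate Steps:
(-427 - a)/(-788) = (-427 - 1*500)/(-788) = (-427 - 500)*(-1/788) = -927*(-1/788) = 927/788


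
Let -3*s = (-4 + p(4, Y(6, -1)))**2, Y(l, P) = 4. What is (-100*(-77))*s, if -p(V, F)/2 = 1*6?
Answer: -1971200/3 ≈ -6.5707e+5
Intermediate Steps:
p(V, F) = -12 (p(V, F) = -2*6 = -12)
s = -256/3 (s = -(-4 - 12)**2/3 = -1/3*(-16)**2 = -1/3*256 = -256/3 ≈ -85.333)
(-100*(-77))*s = -100*(-77)*(-256/3) = 7700*(-256/3) = -1971200/3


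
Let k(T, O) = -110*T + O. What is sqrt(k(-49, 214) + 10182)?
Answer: 3*sqrt(1754) ≈ 125.64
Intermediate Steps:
k(T, O) = O - 110*T
sqrt(k(-49, 214) + 10182) = sqrt((214 - 110*(-49)) + 10182) = sqrt((214 + 5390) + 10182) = sqrt(5604 + 10182) = sqrt(15786) = 3*sqrt(1754)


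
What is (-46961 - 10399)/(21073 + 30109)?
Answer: -28680/25591 ≈ -1.1207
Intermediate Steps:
(-46961 - 10399)/(21073 + 30109) = -57360/51182 = -57360*1/51182 = -28680/25591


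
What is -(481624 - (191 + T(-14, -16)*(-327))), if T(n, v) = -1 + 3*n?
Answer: -467372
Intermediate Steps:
-(481624 - (191 + T(-14, -16)*(-327))) = -(481624 - (191 + (-1 + 3*(-14))*(-327))) = -(481624 - (191 + (-1 - 42)*(-327))) = -(481624 - (191 - 43*(-327))) = -(481624 - (191 + 14061)) = -(481624 - 1*14252) = -(481624 - 14252) = -1*467372 = -467372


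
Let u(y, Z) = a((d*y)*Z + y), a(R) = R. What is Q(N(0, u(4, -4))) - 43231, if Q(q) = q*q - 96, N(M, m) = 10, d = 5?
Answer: -43227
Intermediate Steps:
u(y, Z) = y + 5*Z*y (u(y, Z) = (5*y)*Z + y = 5*Z*y + y = y + 5*Z*y)
Q(q) = -96 + q² (Q(q) = q² - 96 = -96 + q²)
Q(N(0, u(4, -4))) - 43231 = (-96 + 10²) - 43231 = (-96 + 100) - 43231 = 4 - 43231 = -43227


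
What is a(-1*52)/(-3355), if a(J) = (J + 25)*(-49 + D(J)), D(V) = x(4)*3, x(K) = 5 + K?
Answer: -54/305 ≈ -0.17705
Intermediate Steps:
D(V) = 27 (D(V) = (5 + 4)*3 = 9*3 = 27)
a(J) = -550 - 22*J (a(J) = (J + 25)*(-49 + 27) = (25 + J)*(-22) = -550 - 22*J)
a(-1*52)/(-3355) = (-550 - (-22)*52)/(-3355) = (-550 - 22*(-52))*(-1/3355) = (-550 + 1144)*(-1/3355) = 594*(-1/3355) = -54/305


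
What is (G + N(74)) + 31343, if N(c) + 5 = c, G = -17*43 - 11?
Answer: 30670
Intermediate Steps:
G = -742 (G = -731 - 11 = -742)
N(c) = -5 + c
(G + N(74)) + 31343 = (-742 + (-5 + 74)) + 31343 = (-742 + 69) + 31343 = -673 + 31343 = 30670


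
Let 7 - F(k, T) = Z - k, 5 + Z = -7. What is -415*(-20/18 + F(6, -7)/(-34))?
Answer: 234475/306 ≈ 766.26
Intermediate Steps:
Z = -12 (Z = -5 - 7 = -12)
F(k, T) = 19 + k (F(k, T) = 7 - (-12 - k) = 7 + (12 + k) = 19 + k)
-415*(-20/18 + F(6, -7)/(-34)) = -415*(-20/18 + (19 + 6)/(-34)) = -415*(-20*1/18 + 25*(-1/34)) = -415*(-10/9 - 25/34) = -415*(-565/306) = 234475/306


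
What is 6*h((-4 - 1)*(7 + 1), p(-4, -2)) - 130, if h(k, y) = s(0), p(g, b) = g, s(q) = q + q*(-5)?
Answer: -130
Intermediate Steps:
s(q) = -4*q (s(q) = q - 5*q = -4*q)
h(k, y) = 0 (h(k, y) = -4*0 = 0)
6*h((-4 - 1)*(7 + 1), p(-4, -2)) - 130 = 6*0 - 130 = 0 - 130 = -130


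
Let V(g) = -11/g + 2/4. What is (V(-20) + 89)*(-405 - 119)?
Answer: -235931/5 ≈ -47186.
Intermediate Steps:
V(g) = 1/2 - 11/g (V(g) = -11/g + 2*(1/4) = -11/g + 1/2 = 1/2 - 11/g)
(V(-20) + 89)*(-405 - 119) = ((1/2)*(-22 - 20)/(-20) + 89)*(-405 - 119) = ((1/2)*(-1/20)*(-42) + 89)*(-524) = (21/20 + 89)*(-524) = (1801/20)*(-524) = -235931/5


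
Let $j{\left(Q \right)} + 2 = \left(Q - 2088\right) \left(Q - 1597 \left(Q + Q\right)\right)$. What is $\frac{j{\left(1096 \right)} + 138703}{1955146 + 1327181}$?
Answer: $\frac{3471670477}{3282327} \approx 1057.7$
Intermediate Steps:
$j{\left(Q \right)} = -2 - 3193 Q \left(-2088 + Q\right)$ ($j{\left(Q \right)} = -2 + \left(Q - 2088\right) \left(Q - 1597 \left(Q + Q\right)\right) = -2 + \left(-2088 + Q\right) \left(Q - 1597 \cdot 2 Q\right) = -2 + \left(-2088 + Q\right) \left(Q - 3194 Q\right) = -2 + \left(-2088 + Q\right) \left(- 3193 Q\right) = -2 - 3193 Q \left(-2088 + Q\right)$)
$\frac{j{\left(1096 \right)} + 138703}{1955146 + 1327181} = \frac{\left(-2 - 3193 \cdot 1096^{2} + 6666984 \cdot 1096\right) + 138703}{1955146 + 1327181} = \frac{\left(-2 - 3835482688 + 7307014464\right) + 138703}{3282327} = \left(\left(-2 - 3835482688 + 7307014464\right) + 138703\right) \frac{1}{3282327} = \left(3471531774 + 138703\right) \frac{1}{3282327} = 3471670477 \cdot \frac{1}{3282327} = \frac{3471670477}{3282327}$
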